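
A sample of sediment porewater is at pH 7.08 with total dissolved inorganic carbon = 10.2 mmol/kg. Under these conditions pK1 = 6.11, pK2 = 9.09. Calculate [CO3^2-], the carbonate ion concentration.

α₂ = 1 / (1 + [H⁺]/K2 + [H⁺]²/(K1K2)) = 1 / (1 + 10^+2.01 + 10^+1.04)
   = 1 / (1 + 102.33 + 10.965) = 1/114.29 = 0.008749
[CO3²⁻] = α₂ × DIC = 0.008749 × 10.2 = 0.0892 mmol/kg

[CO3²⁻] = 0.0892 mmol/kg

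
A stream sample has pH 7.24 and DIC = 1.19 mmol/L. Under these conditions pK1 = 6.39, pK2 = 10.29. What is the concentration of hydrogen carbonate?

[HCO3⁻] = 1.04 mmol/L

α₁ = 1 / (1 + [H⁺]/K1 + K2/[H⁺]) = 1 / (1 + 10^-0.85 + 10^-3.05)
   = 1 / (1 + 0.14125 + 0.00089125) = 1/1.1421 = 0.8755
[HCO3⁻] = α₁ × DIC = 0.8755 × 1.19 = 1.04 mmol/L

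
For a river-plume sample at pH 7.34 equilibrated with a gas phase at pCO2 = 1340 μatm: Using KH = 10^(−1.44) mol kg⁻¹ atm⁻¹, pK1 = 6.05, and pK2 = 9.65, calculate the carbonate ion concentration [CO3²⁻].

[CO3²⁻] = 4.65 μmol/kg

[CO2*] = KH · pCO2 = 10^(−1.44) × 1340×10^-6 = 4.865×10^-5 mol/kg
α₀ = 1/(1 + K1/[H⁺] + K1K2/[H⁺]²) = 1/(1 + 10^+1.29 + 10^-1.02) = 0.04856
DIC = [CO2*]/α₀ = 4.865×10^-5 / 0.04856 = 1.002 mmol/kg
[CO3²⁻] = α₂·DIC; α₂ = 0.004637, so [CO3²⁻] = 0.004637 × 1.002 = 0.00465 mmol/kg = 4.65 μmol/kg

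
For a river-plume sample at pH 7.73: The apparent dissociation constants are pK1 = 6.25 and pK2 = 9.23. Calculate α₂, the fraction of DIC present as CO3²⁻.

α₂ = 1 / (1 + [H⁺]/K2 + [H⁺]²/(K1K2)) = 1 / (1 + 10^+1.50 + 10^+0.02)
   = 1 / (1 + 31.623 + 1.0471) = 1/33.670 = 0.02970

α₂ = 0.0297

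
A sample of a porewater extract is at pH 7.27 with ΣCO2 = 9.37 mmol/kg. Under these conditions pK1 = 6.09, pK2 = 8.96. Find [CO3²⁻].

α₂ = 1 / (1 + [H⁺]/K2 + [H⁺]²/(K1K2)) = 1 / (1 + 10^+1.69 + 10^+0.51)
   = 1 / (1 + 48.978 + 3.2359) = 1/53.214 = 0.01879
[CO3²⁻] = α₂ × DIC = 0.01879 × 9.37 = 0.176 mmol/kg

[CO3²⁻] = 0.176 mmol/kg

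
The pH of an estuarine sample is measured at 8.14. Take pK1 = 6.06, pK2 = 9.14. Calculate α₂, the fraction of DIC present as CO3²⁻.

α₂ = 0.0902

α₂ = 1 / (1 + [H⁺]/K2 + [H⁺]²/(K1K2)) = 1 / (1 + 10^+1.00 + 10^-1.08)
   = 1 / (1 + 10.000 + 0.083176) = 1/11.083 = 0.09023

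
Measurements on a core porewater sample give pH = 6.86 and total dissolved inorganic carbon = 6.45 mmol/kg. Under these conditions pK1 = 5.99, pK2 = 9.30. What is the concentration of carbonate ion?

α₂ = 1 / (1 + [H⁺]/K2 + [H⁺]²/(K1K2)) = 1 / (1 + 10^+2.44 + 10^+1.57)
   = 1 / (1 + 275.42 + 37.154) = 1/313.58 = 0.003189
[CO3²⁻] = α₂ × DIC = 0.003189 × 6.45 = 0.0206 mmol/kg

[CO3²⁻] = 0.0206 mmol/kg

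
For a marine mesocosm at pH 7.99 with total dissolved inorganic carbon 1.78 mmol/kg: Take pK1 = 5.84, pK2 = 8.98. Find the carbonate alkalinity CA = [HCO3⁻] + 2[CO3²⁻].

CA = [HCO3⁻] + 2[CO3²⁻] = (α₁ + 2α₂)·DIC
At pH 7.99: [H⁺]/K1 = 10^-2.15 = 0.0070795, K2/[H⁺] = 10^-0.99 = 0.10233
α₁ = 1/(1 + 0.0070795 + 0.10233) = 1/1.1094 = 0.9014; α₂ = α₁·K2/[H⁺] = 0.09224
α₁ + 2α₂ = 1.0859
CA = 1.0859 × 1.78 = 1.93 mmol/kg

CA = 1.93 mmol/kg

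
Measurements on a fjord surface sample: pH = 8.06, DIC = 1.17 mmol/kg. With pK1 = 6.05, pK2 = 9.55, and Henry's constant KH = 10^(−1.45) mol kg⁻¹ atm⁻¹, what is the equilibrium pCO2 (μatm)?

α₀ = 1 / (1 + K1/[H⁺] + K1K2/[H⁺]²) = 1 / (1 + 10^+2.01 + 10^+0.52)
   = 1 / (1 + 102.33 + 3.3113) = 1/106.64 = 0.009377
[CO2*] = α₀ × DIC = 0.009377 × 1.17 = 0.01097 mmol/kg = 10.97 μmol/kg
pCO2 = [CO2*]/KH = 1.097×10^-5 / 3.548×10^-2 = 309 μatm

pCO2 = 309 μatm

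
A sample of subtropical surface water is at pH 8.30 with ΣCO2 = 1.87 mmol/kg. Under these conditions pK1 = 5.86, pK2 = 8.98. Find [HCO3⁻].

[HCO3⁻] = 1.54 mmol/kg

α₁ = 1 / (1 + [H⁺]/K1 + K2/[H⁺]) = 1 / (1 + 10^-2.44 + 10^-0.68)
   = 1 / (1 + 0.0036308 + 0.20893) = 1/1.2126 = 0.8247
[HCO3⁻] = α₁ × DIC = 0.8247 × 1.87 = 1.54 mmol/kg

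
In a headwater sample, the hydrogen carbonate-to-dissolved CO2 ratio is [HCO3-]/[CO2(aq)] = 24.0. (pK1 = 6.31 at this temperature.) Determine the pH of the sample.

From K1 = [H⁺][HCO3-]/[CO2(aq)]:  pH = pK1 + log₁₀([HCO3-]/[CO2(aq)])
log₁₀(24.0) = +1.380
pH = 6.31 + (+1.380) = 7.69

pH = 7.69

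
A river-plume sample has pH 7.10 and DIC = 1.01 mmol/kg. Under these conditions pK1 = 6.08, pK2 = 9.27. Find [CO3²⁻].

[CO3²⁻] = 6.19 μmol/kg

α₂ = 1 / (1 + [H⁺]/K2 + [H⁺]²/(K1K2)) = 1 / (1 + 10^+2.17 + 10^+1.15)
   = 1 / (1 + 147.91 + 14.125) = 1/163.04 = 0.006134
[CO3²⁻] = α₂ × DIC = 0.006134 × 1.01 = 0.00619 mmol/kg = 6.19 μmol/kg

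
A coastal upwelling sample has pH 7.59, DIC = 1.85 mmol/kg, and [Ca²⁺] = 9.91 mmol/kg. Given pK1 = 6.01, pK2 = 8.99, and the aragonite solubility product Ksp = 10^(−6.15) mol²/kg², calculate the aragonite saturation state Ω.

α₂ = 1 / (1 + [H⁺]/K2 + [H⁺]²/(K1K2)) = 1 / (1 + 10^+1.40 + 10^-0.18)
   = 1 / (1 + 25.119 + 0.66069) = 1/26.780 = 0.03734
[CO3²⁻] = α₂ × DIC = 0.03734 × 1.85 = 0.06908 mmol/kg
Ksp = 10^(−6.15) = 7.079×10^-7
Ω = [Ca²⁺][CO3²⁻]/Ksp = (9.91×10^-3)(6.908×10^-5) / 7.079×10^-7 = 0.967

Ω = 0.967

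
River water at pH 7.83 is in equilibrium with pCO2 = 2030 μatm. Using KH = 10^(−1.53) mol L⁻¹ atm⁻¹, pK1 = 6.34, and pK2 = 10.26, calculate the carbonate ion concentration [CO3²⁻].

[CO3²⁻] = 6.88 μmol/L

[CO2*] = KH · pCO2 = 10^(−1.53) × 2030×10^-6 = 5.991×10^-5 mol/L
α₀ = 1/(1 + K1/[H⁺] + K1K2/[H⁺]²) = 1/(1 + 10^+1.49 + 10^-0.94) = 0.03123
DIC = [CO2*]/α₀ = 5.991×10^-5 / 0.03123 = 1.918 mmol/L
[CO3²⁻] = α₂·DIC; α₂ = 0.003586, so [CO3²⁻] = 0.003586 × 1.918 = 0.00688 mmol/L = 6.88 μmol/L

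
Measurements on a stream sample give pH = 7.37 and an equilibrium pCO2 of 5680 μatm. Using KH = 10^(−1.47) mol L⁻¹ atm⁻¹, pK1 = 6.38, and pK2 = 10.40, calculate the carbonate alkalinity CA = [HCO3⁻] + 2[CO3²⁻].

[CO2*] = KH · pCO2 = 10^(−1.47) × 5680×10^-6 = 1.925×10^-4 mol/L
α₀ = 1/(1 + K1/[H⁺] + K1K2/[H⁺]²) = 1/(1 + 10^+0.99 + 10^-2.04) = 0.09275
DIC = [CO2*]/α₀ = 1.925×10^-4 / 0.09275 = 2.075 mmol/L
CA = (α₁ + 2α₂)·DIC = (0.9064 + 2×0.0008459) × 2.075 = 1.88 mmol/L

CA = 1.88 mmol/L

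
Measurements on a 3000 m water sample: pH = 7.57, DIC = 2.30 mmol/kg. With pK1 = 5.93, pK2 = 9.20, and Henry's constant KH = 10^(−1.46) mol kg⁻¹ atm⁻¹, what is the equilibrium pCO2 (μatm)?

α₀ = 1 / (1 + K1/[H⁺] + K1K2/[H⁺]²) = 1 / (1 + 10^+1.64 + 10^+0.01)
   = 1 / (1 + 43.652 + 1.0233) = 1/45.675 = 0.02189
[CO2*] = α₀ × DIC = 0.02189 × 2.30 = 0.05036 mmol/kg
pCO2 = [CO2*]/KH = 5.036×10^-5 / 3.467×10^-2 = 1450 μatm

pCO2 = 1450 μatm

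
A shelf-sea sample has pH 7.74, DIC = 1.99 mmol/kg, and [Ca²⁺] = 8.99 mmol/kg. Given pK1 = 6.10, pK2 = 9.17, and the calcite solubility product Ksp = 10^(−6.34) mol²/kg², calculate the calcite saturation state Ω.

α₂ = 1 / (1 + [H⁺]/K2 + [H⁺]²/(K1K2)) = 1 / (1 + 10^+1.43 + 10^-0.21)
   = 1 / (1 + 26.915 + 0.61660) = 1/28.532 = 0.03505
[CO3²⁻] = α₂ × DIC = 0.03505 × 1.99 = 0.06975 mmol/kg
Ksp = 10^(−6.34) = 4.571×10^-7
Ω = [Ca²⁺][CO3²⁻]/Ksp = (8.99×10^-3)(6.975×10^-5) / 4.571×10^-7 = 1.37

Ω = 1.37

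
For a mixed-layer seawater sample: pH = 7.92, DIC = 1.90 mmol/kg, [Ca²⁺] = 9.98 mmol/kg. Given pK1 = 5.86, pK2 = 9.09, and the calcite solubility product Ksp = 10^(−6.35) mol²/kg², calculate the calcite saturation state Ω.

Ω = 2.67

α₂ = 1 / (1 + [H⁺]/K2 + [H⁺]²/(K1K2)) = 1 / (1 + 10^+1.17 + 10^-0.89)
   = 1 / (1 + 14.791 + 0.12882) = 1/15.920 = 0.06281
[CO3²⁻] = α₂ × DIC = 0.06281 × 1.90 = 0.1193 mmol/kg
Ksp = 10^(−6.35) = 4.467×10^-7
Ω = [Ca²⁺][CO3²⁻]/Ksp = (9.98×10^-3)(1.193×10^-4) / 4.467×10^-7 = 2.67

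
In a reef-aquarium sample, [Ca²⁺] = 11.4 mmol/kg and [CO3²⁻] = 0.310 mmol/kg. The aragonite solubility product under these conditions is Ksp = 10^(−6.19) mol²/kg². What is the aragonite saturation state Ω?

Ksp = 10^(−6.19) = 6.457×10^-7
Ω = [Ca²⁺][CO3²⁻]/Ksp = (11.4×10^-3)(0.310×10^-3) / 6.457×10^-7 = 5.47

Ω = 5.47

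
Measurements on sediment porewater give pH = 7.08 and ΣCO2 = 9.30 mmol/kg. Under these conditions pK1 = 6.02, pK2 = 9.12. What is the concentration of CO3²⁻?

α₂ = 1 / (1 + [H⁺]/K2 + [H⁺]²/(K1K2)) = 1 / (1 + 10^+2.04 + 10^+0.98)
   = 1 / (1 + 109.65 + 9.5499) = 1/120.20 = 0.008320
[CO3²⁻] = α₂ × DIC = 0.008320 × 9.30 = 0.0774 mmol/kg

[CO3²⁻] = 0.0774 mmol/kg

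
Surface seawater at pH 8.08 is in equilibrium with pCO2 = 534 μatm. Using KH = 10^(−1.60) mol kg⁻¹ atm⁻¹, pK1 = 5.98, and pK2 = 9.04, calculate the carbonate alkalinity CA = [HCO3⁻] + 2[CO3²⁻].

[CO2*] = KH · pCO2 = 10^(−1.60) × 534×10^-6 = 1.341×10^-5 mol/kg
α₀ = 1/(1 + K1/[H⁺] + K1K2/[H⁺]²) = 1/(1 + 10^+2.10 + 10^+1.14) = 0.007108
DIC = [CO2*]/α₀ = 1.341×10^-5 / 0.007108 = 1.887 mmol/kg
CA = (α₁ + 2α₂)·DIC = (0.8948 + 2×0.09811) × 1.887 = 2.06 mmol/kg

CA = 2.06 mmol/kg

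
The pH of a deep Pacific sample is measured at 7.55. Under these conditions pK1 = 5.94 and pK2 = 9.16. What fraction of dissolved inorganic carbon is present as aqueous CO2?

α₀ = 1 / (1 + K1/[H⁺] + K1K2/[H⁺]²) = 1 / (1 + 10^+1.61 + 10^+0.00)
   = 1 / (1 + 40.738 + 1.0000) = 1/42.738 = 0.02340

α₀ = 0.0234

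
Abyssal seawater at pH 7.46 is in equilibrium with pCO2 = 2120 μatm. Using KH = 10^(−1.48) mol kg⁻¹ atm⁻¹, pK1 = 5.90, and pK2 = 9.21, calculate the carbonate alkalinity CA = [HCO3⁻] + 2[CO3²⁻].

[CO2*] = KH · pCO2 = 10^(−1.48) × 2120×10^-6 = 7.020×10^-5 mol/kg
α₀ = 1/(1 + K1/[H⁺] + K1K2/[H⁺]²) = 1/(1 + 10^+1.56 + 10^-0.19) = 0.02635
DIC = [CO2*]/α₀ = 7.020×10^-5 / 0.02635 = 2.664 mmol/kg
CA = (α₁ + 2α₂)·DIC = (0.9566 + 2×0.01701) × 2.664 = 2.64 mmol/kg

CA = 2.64 mmol/kg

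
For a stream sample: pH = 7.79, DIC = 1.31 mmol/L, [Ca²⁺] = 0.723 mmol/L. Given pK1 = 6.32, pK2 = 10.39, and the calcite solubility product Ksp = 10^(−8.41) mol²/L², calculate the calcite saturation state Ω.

Ω = 0.590

α₂ = 1 / (1 + [H⁺]/K2 + [H⁺]²/(K1K2)) = 1 / (1 + 10^+2.60 + 10^+1.13)
   = 1 / (1 + 398.11 + 13.490) = 1/412.60 = 0.002424
[CO3²⁻] = α₂ × DIC = 0.002424 × 1.31 = 0.003175 mmol/L = 3.175 μmol/L
Ksp = 10^(−8.41) = 3.890×10^-9
Ω = [Ca²⁺][CO3²⁻]/Ksp = (0.723×10^-3)(3.175×10^-6) / 3.890×10^-9 = 0.590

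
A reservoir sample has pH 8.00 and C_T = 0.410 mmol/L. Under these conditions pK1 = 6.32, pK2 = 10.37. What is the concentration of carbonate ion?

[CO3²⁻] = 1.71 μmol/L

α₂ = 1 / (1 + [H⁺]/K2 + [H⁺]²/(K1K2)) = 1 / (1 + 10^+2.37 + 10^+0.69)
   = 1 / (1 + 234.42 + 4.8978) = 1/240.32 = 0.004161
[CO3²⁻] = α₂ × DIC = 0.004161 × 0.410 = 0.00171 mmol/L = 1.71 μmol/L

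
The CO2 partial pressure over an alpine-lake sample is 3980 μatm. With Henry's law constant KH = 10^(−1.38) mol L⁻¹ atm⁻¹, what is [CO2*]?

[CO2*] = 166 μmol/L

KH = 10^(−1.38) = 4.169×10^-2 mol L⁻¹ atm⁻¹
[CO2*] = KH · pCO2 = 4.169×10^-2 × 3980×10^-6 atm = 1.66×10^-4 mol/L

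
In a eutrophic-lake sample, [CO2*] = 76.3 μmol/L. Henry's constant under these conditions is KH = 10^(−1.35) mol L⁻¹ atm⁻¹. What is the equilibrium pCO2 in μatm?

KH = 10^(−1.35) = 4.467×10^-2 mol L⁻¹ atm⁻¹
pCO2 = [CO2*]/KH = 76.3×10^-6 / 4.467×10^-2 = 1.71×10^-3 atm = 1710 μatm

pCO2 = 1710 μatm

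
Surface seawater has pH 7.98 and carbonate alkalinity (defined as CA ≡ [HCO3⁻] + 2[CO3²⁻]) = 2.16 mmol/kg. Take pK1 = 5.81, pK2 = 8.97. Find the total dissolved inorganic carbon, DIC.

CA = [HCO3⁻] + 2[CO3²⁻] = (α₁ + 2α₂)·DIC
At pH 7.98: [H⁺]/K1 = 10^-2.17 = 0.0067608, K2/[H⁺] = 10^-0.99 = 0.10233
α₁ = 1/(1 + 0.0067608 + 0.10233) = 1/1.1091 = 0.9016; α₂ = α₁·K2/[H⁺] = 0.09226
α₁ + 2α₂ = 1.0862
DIC = CA / (α₁ + 2α₂) = 2.16 / 1.0862 = 1.99 mmol/kg

DIC = 1.99 mmol/kg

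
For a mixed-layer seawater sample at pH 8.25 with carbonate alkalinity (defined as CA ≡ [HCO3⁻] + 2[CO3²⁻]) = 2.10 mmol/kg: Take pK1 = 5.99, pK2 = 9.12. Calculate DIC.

DIC = 1.89 mmol/kg

CA = [HCO3⁻] + 2[CO3²⁻] = (α₁ + 2α₂)·DIC
At pH 8.25: [H⁺]/K1 = 10^-2.26 = 0.0054954, K2/[H⁺] = 10^-0.87 = 0.13490
α₁ = 1/(1 + 0.0054954 + 0.13490) = 1/1.1404 = 0.8769; α₂ = α₁·K2/[H⁺] = 0.1183
α₁ + 2α₂ = 1.1135
DIC = CA / (α₁ + 2α₂) = 2.10 / 1.1135 = 1.89 mmol/kg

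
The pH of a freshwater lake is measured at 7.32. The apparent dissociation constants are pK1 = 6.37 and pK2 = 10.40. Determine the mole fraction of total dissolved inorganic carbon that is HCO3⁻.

α₁ = 1 / (1 + [H⁺]/K1 + K2/[H⁺]) = 1 / (1 + 10^-0.95 + 10^-3.08)
   = 1 / (1 + 0.11220 + 0.00083176) = 1/1.1130 = 0.8984

α₁ = 0.898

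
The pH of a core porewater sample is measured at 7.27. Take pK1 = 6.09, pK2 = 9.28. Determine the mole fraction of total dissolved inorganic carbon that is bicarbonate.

α₁ = 0.930

α₁ = 1 / (1 + [H⁺]/K1 + K2/[H⁺]) = 1 / (1 + 10^-1.18 + 10^-2.01)
   = 1 / (1 + 0.066069 + 0.0097724) = 1/1.0758 = 0.9295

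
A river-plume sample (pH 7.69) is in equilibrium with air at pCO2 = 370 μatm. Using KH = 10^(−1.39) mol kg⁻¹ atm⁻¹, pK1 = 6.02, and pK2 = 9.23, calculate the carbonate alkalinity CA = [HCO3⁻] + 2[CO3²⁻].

CA = 0.746 mmol/kg

[CO2*] = KH · pCO2 = 10^(−1.39) × 370×10^-6 = 1.507×10^-5 mol/kg
α₀ = 1/(1 + K1/[H⁺] + K1K2/[H⁺]²) = 1/(1 + 10^+1.67 + 10^+0.13) = 0.02036
DIC = [CO2*]/α₀ = 1.507×10^-5 / 0.02036 = 0.7404 mmol/kg
CA = (α₁ + 2α₂)·DIC = (0.9522 + 2×0.02746) × 0.7404 = 0.746 mmol/kg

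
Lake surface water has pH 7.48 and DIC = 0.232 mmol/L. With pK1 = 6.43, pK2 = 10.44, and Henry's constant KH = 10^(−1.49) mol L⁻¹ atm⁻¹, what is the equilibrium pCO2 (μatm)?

α₀ = 1 / (1 + K1/[H⁺] + K1K2/[H⁺]²) = 1 / (1 + 10^+1.05 + 10^-1.91)
   = 1 / (1 + 11.220 + 0.012303) = 1/12.232 = 0.08175
[CO2*] = α₀ × DIC = 0.08175 × 0.232 = 0.01897 mmol/L = 18.97 μmol/L
pCO2 = [CO2*]/KH = 1.897×10^-5 / 3.236×10^-2 = 586 μatm

pCO2 = 586 μatm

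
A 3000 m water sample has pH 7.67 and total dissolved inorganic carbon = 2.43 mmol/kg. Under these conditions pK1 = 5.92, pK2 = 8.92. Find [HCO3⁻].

α₁ = 1 / (1 + [H⁺]/K1 + K2/[H⁺]) = 1 / (1 + 10^-1.75 + 10^-1.25)
   = 1 / (1 + 0.017783 + 0.056234) = 1/1.0740 = 0.9311
[HCO3⁻] = α₁ × DIC = 0.9311 × 2.43 = 2.26 mmol/kg

[HCO3⁻] = 2.26 mmol/kg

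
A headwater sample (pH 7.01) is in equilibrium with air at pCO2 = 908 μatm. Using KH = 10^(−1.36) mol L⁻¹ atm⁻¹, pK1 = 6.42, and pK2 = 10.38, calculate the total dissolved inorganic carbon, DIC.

DIC = 0.194 mmol/L

[CO2*] = KH · pCO2 = 10^(−1.36) × 908×10^-6 = 3.964×10^-5 mol/L
α₀ = 1/(1 + K1/[H⁺] + K1K2/[H⁺]²) = 1/(1 + 10^+0.59 + 10^-2.78) = 0.2044
DIC = [CO2*]/α₀ = 3.964×10^-5 / 0.2044 = 0.194 mmol/L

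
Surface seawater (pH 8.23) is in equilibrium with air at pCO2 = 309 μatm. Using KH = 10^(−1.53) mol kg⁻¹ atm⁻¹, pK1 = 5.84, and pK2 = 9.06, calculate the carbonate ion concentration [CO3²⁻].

[CO2*] = KH · pCO2 = 10^(−1.53) × 309×10^-6 = 9.119×10^-6 mol/kg
α₀ = 1/(1 + K1/[H⁺] + K1K2/[H⁺]²) = 1/(1 + 10^+2.39 + 10^+1.56) = 0.003536
DIC = [CO2*]/α₀ = 9.119×10^-6 / 0.003536 = 2.579 mmol/kg
[CO3²⁻] = α₂·DIC; α₂ = 0.1284, so [CO3²⁻] = 0.1284 × 2.579 = 0.331 mmol/kg

[CO3²⁻] = 0.331 mmol/kg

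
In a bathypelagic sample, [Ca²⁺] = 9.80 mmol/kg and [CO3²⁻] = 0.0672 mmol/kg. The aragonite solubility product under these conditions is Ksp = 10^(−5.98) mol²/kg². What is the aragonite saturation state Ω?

Ksp = 10^(−5.98) = 1.047×10^-6
Ω = [Ca²⁺][CO3²⁻]/Ksp = (9.80×10^-3)(0.0672×10^-3) / 1.047×10^-6 = 0.629

Ω = 0.629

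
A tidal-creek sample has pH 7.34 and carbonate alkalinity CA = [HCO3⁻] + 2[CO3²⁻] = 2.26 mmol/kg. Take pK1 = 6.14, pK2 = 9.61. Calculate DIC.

DIC = 2.39 mmol/kg

CA = [HCO3⁻] + 2[CO3²⁻] = (α₁ + 2α₂)·DIC
At pH 7.34: [H⁺]/K1 = 10^-1.20 = 0.063096, K2/[H⁺] = 10^-2.27 = 0.0053703
α₁ = 1/(1 + 0.063096 + 0.0053703) = 1/1.0685 = 0.9359; α₂ = α₁·K2/[H⁺] = 0.005026
α₁ + 2α₂ = 0.9460
DIC = CA / (α₁ + 2α₂) = 2.26 / 0.9460 = 2.39 mmol/kg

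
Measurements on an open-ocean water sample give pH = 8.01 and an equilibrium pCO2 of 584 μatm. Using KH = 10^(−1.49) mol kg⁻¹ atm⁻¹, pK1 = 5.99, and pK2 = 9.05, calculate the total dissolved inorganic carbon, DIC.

DIC = 2.18 mmol/kg

[CO2*] = KH · pCO2 = 10^(−1.49) × 584×10^-6 = 1.890×10^-5 mol/kg
α₀ = 1/(1 + K1/[H⁺] + K1K2/[H⁺]²) = 1/(1 + 10^+2.02 + 10^+0.98) = 0.008676
DIC = [CO2*]/α₀ = 1.890×10^-5 / 0.008676 = 2.18 mmol/kg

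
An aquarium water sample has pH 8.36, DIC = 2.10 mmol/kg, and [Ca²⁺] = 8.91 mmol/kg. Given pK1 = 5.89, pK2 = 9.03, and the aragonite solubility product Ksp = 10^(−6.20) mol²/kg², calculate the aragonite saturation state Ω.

α₂ = 1 / (1 + [H⁺]/K2 + [H⁺]²/(K1K2)) = 1 / (1 + 10^+0.67 + 10^-1.80)
   = 1 / (1 + 4.6774 + 0.015849) = 1/5.6932 = 0.1756
[CO3²⁻] = α₂ × DIC = 0.1756 × 2.10 = 0.3689 mmol/kg
Ksp = 10^(−6.20) = 6.310×10^-7
Ω = [Ca²⁺][CO3²⁻]/Ksp = (8.91×10^-3)(3.689×10^-4) / 6.310×10^-7 = 5.21

Ω = 5.21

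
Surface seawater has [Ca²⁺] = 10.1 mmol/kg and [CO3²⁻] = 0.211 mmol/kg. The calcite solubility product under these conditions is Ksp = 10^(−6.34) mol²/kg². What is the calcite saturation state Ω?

Ω = 4.66

Ksp = 10^(−6.34) = 4.571×10^-7
Ω = [Ca²⁺][CO3²⁻]/Ksp = (10.1×10^-3)(0.211×10^-3) / 4.571×10^-7 = 4.66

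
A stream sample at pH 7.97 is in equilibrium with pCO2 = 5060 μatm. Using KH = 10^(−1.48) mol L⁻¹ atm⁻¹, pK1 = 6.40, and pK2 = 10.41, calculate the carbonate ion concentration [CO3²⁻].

[CO3²⁻] = 0.0226 mmol/L

[CO2*] = KH · pCO2 = 10^(−1.48) × 5060×10^-6 = 1.676×10^-4 mol/L
α₀ = 1/(1 + K1/[H⁺] + K1K2/[H⁺]²) = 1/(1 + 10^+1.57 + 10^-0.87) = 0.02612
DIC = [CO2*]/α₀ = 1.676×10^-4 / 0.02612 = 6.415 mmol/L
[CO3²⁻] = α₂·DIC; α₂ = 0.003523, so [CO3²⁻] = 0.003523 × 6.415 = 0.0226 mmol/L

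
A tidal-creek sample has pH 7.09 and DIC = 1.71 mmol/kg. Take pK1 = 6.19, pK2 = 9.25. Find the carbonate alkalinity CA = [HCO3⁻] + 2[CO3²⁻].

CA = [HCO3⁻] + 2[CO3²⁻] = (α₁ + 2α₂)·DIC
At pH 7.09: [H⁺]/K1 = 10^-0.90 = 0.12589, K2/[H⁺] = 10^-2.16 = 0.0069183
α₁ = 1/(1 + 0.12589 + 0.0069183) = 1/1.1328 = 0.8828; α₂ = α₁·K2/[H⁺] = 0.006107
α₁ + 2α₂ = 0.8950
CA = 0.8950 × 1.71 = 1.53 mmol/kg

CA = 1.53 mmol/kg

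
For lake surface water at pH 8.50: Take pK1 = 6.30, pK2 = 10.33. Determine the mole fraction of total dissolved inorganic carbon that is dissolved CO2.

α₀ = 1 / (1 + K1/[H⁺] + K1K2/[H⁺]²) = 1 / (1 + 10^+2.20 + 10^+0.37)
   = 1 / (1 + 158.49 + 2.3442) = 1/161.83 = 0.006179

α₀ = 0.00618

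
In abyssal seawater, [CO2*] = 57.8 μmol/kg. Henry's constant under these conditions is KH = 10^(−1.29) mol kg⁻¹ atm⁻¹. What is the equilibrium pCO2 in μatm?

KH = 10^(−1.29) = 5.129×10^-2 mol kg⁻¹ atm⁻¹
pCO2 = [CO2*]/KH = 57.8×10^-6 / 5.129×10^-2 = 1.13×10^-3 atm = 1130 μatm

pCO2 = 1130 μatm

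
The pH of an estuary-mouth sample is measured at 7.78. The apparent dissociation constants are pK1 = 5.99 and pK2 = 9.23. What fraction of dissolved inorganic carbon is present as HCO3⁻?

α₁ = 1 / (1 + [H⁺]/K1 + K2/[H⁺]) = 1 / (1 + 10^-1.79 + 10^-1.45)
   = 1 / (1 + 0.016218 + 0.035481) = 1/1.0517 = 0.9508

α₁ = 0.951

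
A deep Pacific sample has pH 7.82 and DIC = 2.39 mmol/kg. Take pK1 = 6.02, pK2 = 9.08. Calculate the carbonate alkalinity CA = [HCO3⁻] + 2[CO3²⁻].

CA = 2.48 mmol/kg

CA = [HCO3⁻] + 2[CO3²⁻] = (α₁ + 2α₂)·DIC
At pH 7.82: [H⁺]/K1 = 10^-1.80 = 0.015849, K2/[H⁺] = 10^-1.26 = 0.054954
α₁ = 1/(1 + 0.015849 + 0.054954) = 1/1.0708 = 0.9339; α₂ = α₁·K2/[H⁺] = 0.05132
α₁ + 2α₂ = 1.0365
CA = 1.0365 × 2.39 = 2.48 mmol/kg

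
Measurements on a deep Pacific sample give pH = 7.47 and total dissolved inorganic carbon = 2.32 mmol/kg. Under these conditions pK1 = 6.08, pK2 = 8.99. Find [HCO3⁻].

α₁ = 1 / (1 + [H⁺]/K1 + K2/[H⁺]) = 1 / (1 + 10^-1.39 + 10^-1.52)
   = 1 / (1 + 0.040738 + 0.030200) = 1/1.0709 = 0.9338
[HCO3⁻] = α₁ × DIC = 0.9338 × 2.32 = 2.17 mmol/kg

[HCO3⁻] = 2.17 mmol/kg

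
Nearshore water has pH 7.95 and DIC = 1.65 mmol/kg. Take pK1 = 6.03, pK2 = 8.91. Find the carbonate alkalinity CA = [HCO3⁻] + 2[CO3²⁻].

CA = 1.79 mmol/kg

CA = [HCO3⁻] + 2[CO3²⁻] = (α₁ + 2α₂)·DIC
At pH 7.95: [H⁺]/K1 = 10^-1.92 = 0.012023, K2/[H⁺] = 10^-0.96 = 0.10965
α₁ = 1/(1 + 0.012023 + 0.10965) = 1/1.1217 = 0.8915; α₂ = α₁·K2/[H⁺] = 0.09775
α₁ + 2α₂ = 1.0870
CA = 1.0870 × 1.65 = 1.79 mmol/kg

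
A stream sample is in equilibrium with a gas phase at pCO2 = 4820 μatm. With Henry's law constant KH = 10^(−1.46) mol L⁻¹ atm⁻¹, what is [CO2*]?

KH = 10^(−1.46) = 3.467×10^-2 mol L⁻¹ atm⁻¹
[CO2*] = KH · pCO2 = 3.467×10^-2 × 4820×10^-6 atm = 1.67×10^-4 mol/L

[CO2*] = 167 μmol/L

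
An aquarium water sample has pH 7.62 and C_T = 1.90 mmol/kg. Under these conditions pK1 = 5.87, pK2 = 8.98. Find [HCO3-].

[HCO3⁻] = 1.79 mmol/kg

α₁ = 1 / (1 + [H⁺]/K1 + K2/[H⁺]) = 1 / (1 + 10^-1.75 + 10^-1.36)
   = 1 / (1 + 0.017783 + 0.043652) = 1/1.0614 = 0.9421
[HCO3⁻] = α₁ × DIC = 0.9421 × 1.90 = 1.79 mmol/kg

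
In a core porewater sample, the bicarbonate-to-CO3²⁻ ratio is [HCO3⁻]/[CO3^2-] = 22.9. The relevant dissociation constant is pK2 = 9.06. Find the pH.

From K2 = [H⁺][CO3^2-]/[HCO3⁻]:  pH = pK2 − log₁₀([HCO3⁻]/[CO3^2-])
log₁₀(22.9) = +1.360
pH = 9.06 − (+1.360) = 7.70

pH = 7.70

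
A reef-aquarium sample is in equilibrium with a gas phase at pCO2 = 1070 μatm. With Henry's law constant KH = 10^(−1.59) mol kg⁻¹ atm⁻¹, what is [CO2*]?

KH = 10^(−1.59) = 2.570×10^-2 mol kg⁻¹ atm⁻¹
[CO2*] = KH · pCO2 = 2.570×10^-2 × 1070×10^-6 atm = 2.75×10^-5 mol/kg

[CO2*] = 27.5 μmol/kg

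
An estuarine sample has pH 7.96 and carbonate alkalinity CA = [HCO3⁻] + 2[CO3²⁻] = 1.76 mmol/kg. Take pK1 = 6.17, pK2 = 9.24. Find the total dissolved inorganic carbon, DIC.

CA = [HCO3⁻] + 2[CO3²⁻] = (α₁ + 2α₂)·DIC
At pH 7.96: [H⁺]/K1 = 10^-1.79 = 0.016218, K2/[H⁺] = 10^-1.28 = 0.052481
α₁ = 1/(1 + 0.016218 + 0.052481) = 1/1.0687 = 0.9357; α₂ = α₁·K2/[H⁺] = 0.04911
α₁ + 2α₂ = 1.0339
DIC = CA / (α₁ + 2α₂) = 1.76 / 1.0339 = 1.70 mmol/kg

DIC = 1.70 mmol/kg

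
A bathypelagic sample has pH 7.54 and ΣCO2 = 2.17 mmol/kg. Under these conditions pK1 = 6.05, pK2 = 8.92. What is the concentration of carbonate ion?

α₂ = 1 / (1 + [H⁺]/K2 + [H⁺]²/(K1K2)) = 1 / (1 + 10^+1.38 + 10^-0.11)
   = 1 / (1 + 23.988 + 0.77625) = 1/25.765 = 0.03881
[CO3²⁻] = α₂ × DIC = 0.03881 × 2.17 = 0.0842 mmol/kg

[CO3²⁻] = 0.0842 mmol/kg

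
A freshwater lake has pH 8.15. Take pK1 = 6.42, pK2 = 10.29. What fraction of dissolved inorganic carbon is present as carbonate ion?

α₂ = 0.00706

α₂ = 1 / (1 + [H⁺]/K2 + [H⁺]²/(K1K2)) = 1 / (1 + 10^+2.14 + 10^+0.41)
   = 1 / (1 + 138.04 + 2.5704) = 1/141.61 = 0.007062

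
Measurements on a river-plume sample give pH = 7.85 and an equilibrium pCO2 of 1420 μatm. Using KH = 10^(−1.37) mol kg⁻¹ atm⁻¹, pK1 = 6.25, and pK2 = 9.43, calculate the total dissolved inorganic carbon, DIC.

[CO2*] = KH · pCO2 = 10^(−1.37) × 1420×10^-6 = 6.057×10^-5 mol/kg
α₀ = 1/(1 + K1/[H⁺] + K1K2/[H⁺]²) = 1/(1 + 10^+1.60 + 10^+0.02) = 0.02389
DIC = [CO2*]/α₀ = 6.057×10^-5 / 0.02389 = 2.54 mmol/kg

DIC = 2.54 mmol/kg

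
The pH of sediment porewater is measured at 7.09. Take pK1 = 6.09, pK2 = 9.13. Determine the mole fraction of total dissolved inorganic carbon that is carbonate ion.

α₂ = 1 / (1 + [H⁺]/K2 + [H⁺]²/(K1K2)) = 1 / (1 + 10^+2.04 + 10^+1.04)
   = 1 / (1 + 109.65 + 10.965) = 1/121.61 = 0.008223

α₂ = 0.00822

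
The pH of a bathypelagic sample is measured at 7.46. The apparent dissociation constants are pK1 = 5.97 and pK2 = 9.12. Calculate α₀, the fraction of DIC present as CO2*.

α₀ = 1 / (1 + K1/[H⁺] + K1K2/[H⁺]²) = 1 / (1 + 10^+1.49 + 10^-0.17)
   = 1 / (1 + 30.903 + 0.67608) = 1/32.579 = 0.03069

α₀ = 0.0307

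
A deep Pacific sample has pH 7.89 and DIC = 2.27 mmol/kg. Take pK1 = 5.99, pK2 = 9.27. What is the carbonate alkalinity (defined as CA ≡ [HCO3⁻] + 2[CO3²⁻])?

CA = [HCO3⁻] + 2[CO3²⁻] = (α₁ + 2α₂)·DIC
At pH 7.89: [H⁺]/K1 = 10^-1.90 = 0.012589, K2/[H⁺] = 10^-1.38 = 0.041687
α₁ = 1/(1 + 0.012589 + 0.041687) = 1/1.0543 = 0.9485; α₂ = α₁·K2/[H⁺] = 0.03954
α₁ + 2α₂ = 1.0276
CA = 1.0276 × 2.27 = 2.33 mmol/kg

CA = 2.33 mmol/kg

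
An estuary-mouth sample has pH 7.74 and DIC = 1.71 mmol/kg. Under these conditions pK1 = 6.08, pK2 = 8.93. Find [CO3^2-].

α₂ = 1 / (1 + [H⁺]/K2 + [H⁺]²/(K1K2)) = 1 / (1 + 10^+1.19 + 10^-0.47)
   = 1 / (1 + 15.488 + 0.33884) = 1/16.827 = 0.05943
[CO3²⁻] = α₂ × DIC = 0.05943 × 1.71 = 0.102 mmol/kg

[CO3²⁻] = 0.102 mmol/kg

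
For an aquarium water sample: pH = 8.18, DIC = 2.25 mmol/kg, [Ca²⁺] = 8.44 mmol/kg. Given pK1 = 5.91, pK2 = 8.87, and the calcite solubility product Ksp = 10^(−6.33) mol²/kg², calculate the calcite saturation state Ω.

α₂ = 1 / (1 + [H⁺]/K2 + [H⁺]²/(K1K2)) = 1 / (1 + 10^+0.69 + 10^-1.58)
   = 1 / (1 + 4.8978 + 0.026303) = 1/5.9241 = 0.1688
[CO3²⁻] = α₂ × DIC = 0.1688 × 2.25 = 0.3798 mmol/kg
Ksp = 10^(−6.33) = 4.677×10^-7
Ω = [Ca²⁺][CO3²⁻]/Ksp = (8.44×10^-3)(3.798×10^-4) / 4.677×10^-7 = 6.85

Ω = 6.85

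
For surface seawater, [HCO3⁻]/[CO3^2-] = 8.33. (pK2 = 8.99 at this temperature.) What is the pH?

From K2 = [H⁺][CO3^2-]/[HCO3⁻]:  pH = pK2 − log₁₀([HCO3⁻]/[CO3^2-])
log₁₀(8.33) = +0.921
pH = 8.99 − (+0.921) = 8.07

pH = 8.07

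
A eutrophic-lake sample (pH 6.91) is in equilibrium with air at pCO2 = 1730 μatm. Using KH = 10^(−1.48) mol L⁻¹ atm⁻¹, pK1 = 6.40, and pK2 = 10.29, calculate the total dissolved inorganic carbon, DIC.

DIC = 0.243 mmol/L

[CO2*] = KH · pCO2 = 10^(−1.48) × 1730×10^-6 = 5.729×10^-5 mol/L
α₀ = 1/(1 + K1/[H⁺] + K1K2/[H⁺]²) = 1/(1 + 10^+0.51 + 10^-2.87) = 0.2360
DIC = [CO2*]/α₀ = 5.729×10^-5 / 0.2360 = 0.243 mmol/L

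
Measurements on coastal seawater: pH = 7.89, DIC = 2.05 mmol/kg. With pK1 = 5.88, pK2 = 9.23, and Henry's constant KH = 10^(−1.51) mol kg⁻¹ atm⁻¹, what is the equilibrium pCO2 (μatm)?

pCO2 = 614 μatm

α₀ = 1 / (1 + K1/[H⁺] + K1K2/[H⁺]²) = 1 / (1 + 10^+2.01 + 10^+0.67)
   = 1 / (1 + 102.33 + 4.6774) = 1/108.01 = 0.009259
[CO2*] = α₀ × DIC = 0.009259 × 2.05 = 0.01898 mmol/kg = 18.98 μmol/kg
pCO2 = [CO2*]/KH = 1.898×10^-5 / 3.090×10^-2 = 614 μatm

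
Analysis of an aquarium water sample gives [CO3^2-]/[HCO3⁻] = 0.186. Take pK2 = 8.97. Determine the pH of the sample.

pH = 8.24

From K2 = [H⁺][CO3^2-]/[HCO3⁻]:  pH = pK2 + log₁₀([CO3^2-]/[HCO3⁻])
log₁₀(0.186) = -0.730
pH = 8.97 + (-0.730) = 8.24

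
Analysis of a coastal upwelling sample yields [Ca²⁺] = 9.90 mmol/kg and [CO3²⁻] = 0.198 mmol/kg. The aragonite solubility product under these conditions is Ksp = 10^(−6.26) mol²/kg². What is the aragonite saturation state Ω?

Ksp = 10^(−6.26) = 5.495×10^-7
Ω = [Ca²⁺][CO3²⁻]/Ksp = (9.90×10^-3)(0.198×10^-3) / 5.495×10^-7 = 3.57

Ω = 3.57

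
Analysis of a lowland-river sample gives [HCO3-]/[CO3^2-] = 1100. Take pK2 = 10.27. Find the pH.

From K2 = [H⁺][CO3^2-]/[HCO3-]:  pH = pK2 − log₁₀([HCO3-]/[CO3^2-])
log₁₀(1100) = +3.041
pH = 10.27 − (+3.041) = 7.23

pH = 7.23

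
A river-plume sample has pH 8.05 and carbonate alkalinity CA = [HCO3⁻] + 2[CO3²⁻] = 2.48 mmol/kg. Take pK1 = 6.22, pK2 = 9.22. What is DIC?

CA = [HCO3⁻] + 2[CO3²⁻] = (α₁ + 2α₂)·DIC
At pH 8.05: [H⁺]/K1 = 10^-1.83 = 0.014791, K2/[H⁺] = 10^-1.17 = 0.067608
α₁ = 1/(1 + 0.014791 + 0.067608) = 1/1.0824 = 0.9239; α₂ = α₁·K2/[H⁺] = 0.06246
α₁ + 2α₂ = 1.0488
DIC = CA / (α₁ + 2α₂) = 2.48 / 1.0488 = 2.36 mmol/kg

DIC = 2.36 mmol/kg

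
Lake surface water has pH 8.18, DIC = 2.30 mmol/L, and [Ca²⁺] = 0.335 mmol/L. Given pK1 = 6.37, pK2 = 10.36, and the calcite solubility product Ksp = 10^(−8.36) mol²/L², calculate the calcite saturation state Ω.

α₂ = 1 / (1 + [H⁺]/K2 + [H⁺]²/(K1K2)) = 1 / (1 + 10^+2.18 + 10^+0.37)
   = 1 / (1 + 151.36 + 2.3442) = 1/154.70 = 0.006464
[CO3²⁻] = α₂ × DIC = 0.006464 × 2.30 = 0.01487 mmol/L = 14.87 μmol/L
Ksp = 10^(−8.36) = 4.365×10^-9
Ω = [Ca²⁺][CO3²⁻]/Ksp = (0.335×10^-3)(1.487×10^-5) / 4.365×10^-9 = 1.14

Ω = 1.14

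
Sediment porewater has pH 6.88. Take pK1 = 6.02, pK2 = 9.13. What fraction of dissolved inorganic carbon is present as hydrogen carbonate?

α₁ = 1 / (1 + [H⁺]/K1 + K2/[H⁺]) = 1 / (1 + 10^-0.86 + 10^-2.25)
   = 1 / (1 + 0.13804 + 0.0056234) = 1/1.1437 = 0.8744

α₁ = 0.874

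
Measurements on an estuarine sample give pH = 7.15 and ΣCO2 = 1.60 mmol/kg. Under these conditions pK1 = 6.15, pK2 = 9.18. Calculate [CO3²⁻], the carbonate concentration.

[CO3²⁻] = 13.5 μmol/kg

α₂ = 1 / (1 + [H⁺]/K2 + [H⁺]²/(K1K2)) = 1 / (1 + 10^+2.03 + 10^+1.03)
   = 1 / (1 + 107.15 + 10.715) = 1/118.87 = 0.008413
[CO3²⁻] = α₂ × DIC = 0.008413 × 1.60 = 0.0135 mmol/kg = 13.5 μmol/kg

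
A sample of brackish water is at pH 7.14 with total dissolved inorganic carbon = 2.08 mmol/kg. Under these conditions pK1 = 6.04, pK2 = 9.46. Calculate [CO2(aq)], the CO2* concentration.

[CO2*] = 0.152 mmol/kg

α₀ = 1 / (1 + K1/[H⁺] + K1K2/[H⁺]²) = 1 / (1 + 10^+1.10 + 10^-1.22)
   = 1 / (1 + 12.589 + 0.060256) = 1/13.650 = 0.07326
[CO2*] = α₀ × DIC = 0.07326 × 2.08 = 0.152 mmol/kg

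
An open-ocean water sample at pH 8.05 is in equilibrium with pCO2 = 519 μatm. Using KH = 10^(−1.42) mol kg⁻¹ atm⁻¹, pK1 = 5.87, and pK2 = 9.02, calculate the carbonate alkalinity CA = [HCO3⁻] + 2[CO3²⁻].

[CO2*] = KH · pCO2 = 10^(−1.42) × 519×10^-6 = 1.973×10^-5 mol/kg
α₀ = 1/(1 + K1/[H⁺] + K1K2/[H⁺]²) = 1/(1 + 10^+2.18 + 10^+1.21) = 0.005932
DIC = [CO2*]/α₀ = 1.973×10^-5 / 0.005932 = 3.326 mmol/kg
CA = (α₁ + 2α₂)·DIC = (0.8979 + 2×0.09621) × 3.326 = 3.63 mmol/kg

CA = 3.63 mmol/kg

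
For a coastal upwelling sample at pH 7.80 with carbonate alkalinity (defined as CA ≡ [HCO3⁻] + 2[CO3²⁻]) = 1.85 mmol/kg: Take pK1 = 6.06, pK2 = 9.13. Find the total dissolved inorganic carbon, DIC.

DIC = 1.80 mmol/kg

CA = [HCO3⁻] + 2[CO3²⁻] = (α₁ + 2α₂)·DIC
At pH 7.80: [H⁺]/K1 = 10^-1.74 = 0.018197, K2/[H⁺] = 10^-1.33 = 0.046774
α₁ = 1/(1 + 0.018197 + 0.046774) = 1/1.0650 = 0.9390; α₂ = α₁·K2/[H⁺] = 0.04392
α₁ + 2α₂ = 1.0268
DIC = CA / (α₁ + 2α₂) = 1.85 / 1.0268 = 1.80 mmol/kg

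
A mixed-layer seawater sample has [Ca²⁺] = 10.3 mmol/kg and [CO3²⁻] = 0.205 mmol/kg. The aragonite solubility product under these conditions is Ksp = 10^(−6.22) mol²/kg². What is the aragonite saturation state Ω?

Ksp = 10^(−6.22) = 6.026×10^-7
Ω = [Ca²⁺][CO3²⁻]/Ksp = (10.3×10^-3)(0.205×10^-3) / 6.026×10^-7 = 3.50

Ω = 3.50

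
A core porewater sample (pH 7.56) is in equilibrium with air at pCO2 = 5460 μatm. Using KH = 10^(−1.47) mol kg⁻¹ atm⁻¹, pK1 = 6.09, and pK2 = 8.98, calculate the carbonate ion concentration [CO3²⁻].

[CO2*] = KH · pCO2 = 10^(−1.47) × 5460×10^-6 = 1.850×10^-4 mol/kg
α₀ = 1/(1 + K1/[H⁺] + K1K2/[H⁺]²) = 1/(1 + 10^+1.47 + 10^+0.05) = 0.03161
DIC = [CO2*]/α₀ = 1.850×10^-4 / 0.03161 = 5.853 mmol/kg
[CO3²⁻] = α₂·DIC; α₂ = 0.03547, so [CO3²⁻] = 0.03547 × 5.853 = 0.208 mmol/kg

[CO3²⁻] = 0.208 mmol/kg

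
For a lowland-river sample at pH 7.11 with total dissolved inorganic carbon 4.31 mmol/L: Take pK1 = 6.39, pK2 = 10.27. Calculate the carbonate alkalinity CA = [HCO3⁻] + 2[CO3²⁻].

CA = 3.62 mmol/L

CA = [HCO3⁻] + 2[CO3²⁻] = (α₁ + 2α₂)·DIC
At pH 7.11: [H⁺]/K1 = 10^-0.72 = 0.19055, K2/[H⁺] = 10^-3.16 = 0.00069183
α₁ = 1/(1 + 0.19055 + 0.00069183) = 1/1.1912 = 0.8395; α₂ = α₁·K2/[H⁺] = 0.0005808
α₁ + 2α₂ = 0.8406
CA = 0.8406 × 4.31 = 3.62 mmol/L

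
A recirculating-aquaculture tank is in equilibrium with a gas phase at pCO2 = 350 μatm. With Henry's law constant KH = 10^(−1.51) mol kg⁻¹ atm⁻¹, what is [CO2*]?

[CO2*] = 10.8 μmol/kg

KH = 10^(−1.51) = 3.090×10^-2 mol kg⁻¹ atm⁻¹
[CO2*] = KH · pCO2 = 3.090×10^-2 × 350×10^-6 atm = 1.08×10^-5 mol/kg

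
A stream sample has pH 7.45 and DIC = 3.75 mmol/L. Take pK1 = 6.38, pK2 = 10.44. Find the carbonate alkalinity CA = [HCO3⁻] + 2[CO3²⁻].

CA = 3.46 mmol/L

CA = [HCO3⁻] + 2[CO3²⁻] = (α₁ + 2α₂)·DIC
At pH 7.45: [H⁺]/K1 = 10^-1.07 = 0.085114, K2/[H⁺] = 10^-2.99 = 0.0010233
α₁ = 1/(1 + 0.085114 + 0.0010233) = 1/1.0861 = 0.9207; α₂ = α₁·K2/[H⁺] = 0.0009421
α₁ + 2α₂ = 0.9226
CA = 0.9226 × 3.75 = 3.46 mmol/L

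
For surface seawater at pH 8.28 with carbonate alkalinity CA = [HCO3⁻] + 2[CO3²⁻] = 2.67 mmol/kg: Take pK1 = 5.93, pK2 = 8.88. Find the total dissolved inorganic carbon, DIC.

CA = [HCO3⁻] + 2[CO3²⁻] = (α₁ + 2α₂)·DIC
At pH 8.28: [H⁺]/K1 = 10^-2.35 = 0.0044668, K2/[H⁺] = 10^-0.60 = 0.25119
α₁ = 1/(1 + 0.0044668 + 0.25119) = 1/1.2557 = 0.7964; α₂ = α₁·K2/[H⁺] = 0.2000
α₁ + 2α₂ = 1.1965
DIC = CA / (α₁ + 2α₂) = 2.67 / 1.1965 = 2.23 mmol/kg

DIC = 2.23 mmol/kg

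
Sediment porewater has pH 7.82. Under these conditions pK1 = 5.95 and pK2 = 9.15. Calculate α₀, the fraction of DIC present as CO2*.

α₀ = 1 / (1 + K1/[H⁺] + K1K2/[H⁺]²) = 1 / (1 + 10^+1.87 + 10^+0.54)
   = 1 / (1 + 74.131 + 3.4674) = 1/78.598 = 0.01272

α₀ = 0.0127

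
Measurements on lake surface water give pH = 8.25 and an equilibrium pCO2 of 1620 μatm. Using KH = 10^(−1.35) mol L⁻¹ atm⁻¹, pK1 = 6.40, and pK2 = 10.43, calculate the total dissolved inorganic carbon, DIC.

DIC = 5.23 mmol/L

[CO2*] = KH · pCO2 = 10^(−1.35) × 1620×10^-6 = 7.236×10^-5 mol/L
α₀ = 1/(1 + K1/[H⁺] + K1K2/[H⁺]²) = 1/(1 + 10^+1.85 + 10^-0.33) = 0.01384
DIC = [CO2*]/α₀ = 7.236×10^-5 / 0.01384 = 5.23 mmol/L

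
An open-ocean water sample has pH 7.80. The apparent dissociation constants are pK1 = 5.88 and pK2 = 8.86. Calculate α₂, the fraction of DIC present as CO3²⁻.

α₂ = 0.0792

α₂ = 1 / (1 + [H⁺]/K2 + [H⁺]²/(K1K2)) = 1 / (1 + 10^+1.06 + 10^-0.86)
   = 1 / (1 + 11.482 + 0.13804) = 1/12.620 = 0.07924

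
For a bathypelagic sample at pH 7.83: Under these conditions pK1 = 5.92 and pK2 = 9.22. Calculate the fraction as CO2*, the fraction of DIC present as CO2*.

α₀ = 0.0117

α₀ = 1 / (1 + K1/[H⁺] + K1K2/[H⁺]²) = 1 / (1 + 10^+1.91 + 10^+0.52)
   = 1 / (1 + 81.283 + 3.3113) = 1/85.594 = 0.01168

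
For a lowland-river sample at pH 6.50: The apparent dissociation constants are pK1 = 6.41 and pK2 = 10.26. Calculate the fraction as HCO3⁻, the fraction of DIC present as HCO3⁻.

α₁ = 1 / (1 + [H⁺]/K1 + K2/[H⁺]) = 1 / (1 + 10^-0.09 + 10^-3.76)
   = 1 / (1 + 0.81283 + 0.00017378) = 1/1.8130 = 0.5516

α₁ = 0.552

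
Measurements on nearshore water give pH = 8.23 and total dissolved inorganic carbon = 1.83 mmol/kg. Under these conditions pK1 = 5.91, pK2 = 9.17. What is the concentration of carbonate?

α₂ = 1 / (1 + [H⁺]/K2 + [H⁺]²/(K1K2)) = 1 / (1 + 10^+0.94 + 10^-1.38)
   = 1 / (1 + 8.7096 + 0.041687) = 1/9.7513 = 0.1026
[CO3²⁻] = α₂ × DIC = 0.1026 × 1.83 = 0.188 mmol/kg

[CO3²⁻] = 0.188 mmol/kg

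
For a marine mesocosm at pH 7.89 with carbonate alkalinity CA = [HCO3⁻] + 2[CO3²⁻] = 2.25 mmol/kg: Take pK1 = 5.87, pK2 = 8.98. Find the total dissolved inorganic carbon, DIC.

CA = [HCO3⁻] + 2[CO3²⁻] = (α₁ + 2α₂)·DIC
At pH 7.89: [H⁺]/K1 = 10^-2.02 = 0.0095499, K2/[H⁺] = 10^-1.09 = 0.081283
α₁ = 1/(1 + 0.0095499 + 0.081283) = 1/1.0908 = 0.9167; α₂ = α₁·K2/[H⁺] = 0.07451
α₁ + 2α₂ = 1.0658
DIC = CA / (α₁ + 2α₂) = 2.25 / 1.0658 = 2.11 mmol/kg

DIC = 2.11 mmol/kg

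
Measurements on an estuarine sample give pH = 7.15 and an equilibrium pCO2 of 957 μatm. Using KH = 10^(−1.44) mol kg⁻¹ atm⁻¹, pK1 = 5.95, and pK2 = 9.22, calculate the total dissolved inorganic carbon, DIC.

DIC = 0.590 mmol/kg

[CO2*] = KH · pCO2 = 10^(−1.44) × 957×10^-6 = 3.475×10^-5 mol/kg
α₀ = 1/(1 + K1/[H⁺] + K1K2/[H⁺]²) = 1/(1 + 10^+1.20 + 10^-0.87) = 0.05888
DIC = [CO2*]/α₀ = 3.475×10^-5 / 0.05888 = 0.590 mmol/kg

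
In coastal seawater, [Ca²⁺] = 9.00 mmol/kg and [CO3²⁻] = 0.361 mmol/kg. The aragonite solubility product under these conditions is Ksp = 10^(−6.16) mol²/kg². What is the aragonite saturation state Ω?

Ω = 4.70

Ksp = 10^(−6.16) = 6.918×10^-7
Ω = [Ca²⁺][CO3²⁻]/Ksp = (9.00×10^-3)(0.361×10^-3) / 6.918×10^-7 = 4.70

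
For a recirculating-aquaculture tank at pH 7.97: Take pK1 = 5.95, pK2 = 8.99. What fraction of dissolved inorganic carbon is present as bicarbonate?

α₁ = 1 / (1 + [H⁺]/K1 + K2/[H⁺]) = 1 / (1 + 10^-2.02 + 10^-1.02)
   = 1 / (1 + 0.0095499 + 0.095499) = 1/1.1050 = 0.9049

α₁ = 0.905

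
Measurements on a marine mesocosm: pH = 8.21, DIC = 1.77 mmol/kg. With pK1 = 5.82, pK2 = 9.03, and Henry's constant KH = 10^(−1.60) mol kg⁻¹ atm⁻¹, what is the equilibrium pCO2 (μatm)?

pCO2 = 248 μatm

α₀ = 1 / (1 + K1/[H⁺] + K1K2/[H⁺]²) = 1 / (1 + 10^+2.39 + 10^+1.57)
   = 1 / (1 + 245.47 + 37.154) = 1/283.62 = 0.003526
[CO2*] = α₀ × DIC = 0.003526 × 1.77 = 0.006241 mmol/kg = 6.241 μmol/kg
pCO2 = [CO2*]/KH = 6.241×10^-6 / 2.512×10^-2 = 248 μatm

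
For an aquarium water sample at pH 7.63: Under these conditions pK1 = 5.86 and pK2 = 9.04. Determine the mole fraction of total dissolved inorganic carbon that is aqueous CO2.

α₀ = 0.0161

α₀ = 1 / (1 + K1/[H⁺] + K1K2/[H⁺]²) = 1 / (1 + 10^+1.77 + 10^+0.36)
   = 1 / (1 + 58.884 + 2.2909) = 1/62.175 = 0.01608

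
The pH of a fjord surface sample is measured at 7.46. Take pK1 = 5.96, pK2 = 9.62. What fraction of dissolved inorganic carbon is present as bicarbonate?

α₁ = 1 / (1 + [H⁺]/K1 + K2/[H⁺]) = 1 / (1 + 10^-1.50 + 10^-2.16)
   = 1 / (1 + 0.031623 + 0.0069183) = 1/1.0385 = 0.9629

α₁ = 0.963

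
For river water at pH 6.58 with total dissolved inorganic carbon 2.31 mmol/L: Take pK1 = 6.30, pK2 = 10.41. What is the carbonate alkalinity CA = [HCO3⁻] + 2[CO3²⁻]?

CA = 1.52 mmol/L

CA = [HCO3⁻] + 2[CO3²⁻] = (α₁ + 2α₂)·DIC
At pH 6.58: [H⁺]/K1 = 10^-0.28 = 0.52481, K2/[H⁺] = 10^-3.83 = 0.00014791
α₁ = 1/(1 + 0.52481 + 0.00014791) = 1/1.5250 = 0.6558; α₂ = α₁·K2/[H⁺] = 9.699×10^-5
α₁ + 2α₂ = 0.6560
CA = 0.6560 × 2.31 = 1.52 mmol/L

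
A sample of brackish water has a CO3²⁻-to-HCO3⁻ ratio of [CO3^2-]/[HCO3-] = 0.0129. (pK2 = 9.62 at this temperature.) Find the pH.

From K2 = [H⁺][CO3^2-]/[HCO3-]:  pH = pK2 + log₁₀([CO3^2-]/[HCO3-])
log₁₀(0.0129) = -1.889
pH = 9.62 + (-1.889) = 7.73

pH = 7.73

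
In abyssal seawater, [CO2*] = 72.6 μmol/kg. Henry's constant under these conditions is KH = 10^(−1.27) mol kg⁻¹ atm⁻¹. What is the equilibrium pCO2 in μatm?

pCO2 = 1350 μatm

KH = 10^(−1.27) = 5.370×10^-2 mol kg⁻¹ atm⁻¹
pCO2 = [CO2*]/KH = 72.6×10^-6 / 5.370×10^-2 = 1.35×10^-3 atm = 1350 μatm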